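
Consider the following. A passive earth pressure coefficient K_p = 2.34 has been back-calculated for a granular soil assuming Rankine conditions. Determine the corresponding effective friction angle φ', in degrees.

23.7°

K_p = (1+sin φ)/(1−sin φ) ⇒ sin φ = (K_p − 1)/(K_p + 1) = 0.4012.
φ = arcsin(0.4012) = 23.65°.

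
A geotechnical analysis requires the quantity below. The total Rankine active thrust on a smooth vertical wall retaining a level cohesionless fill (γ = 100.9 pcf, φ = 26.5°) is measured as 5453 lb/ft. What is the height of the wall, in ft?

K_a = 0.3829. P_a = ½ K_a γ H² ⇒ H = √(2P_a/(K_a γ)).
H = √(2×5453/(0.3829×100.9)) = 16.80 ft.

16.8 ft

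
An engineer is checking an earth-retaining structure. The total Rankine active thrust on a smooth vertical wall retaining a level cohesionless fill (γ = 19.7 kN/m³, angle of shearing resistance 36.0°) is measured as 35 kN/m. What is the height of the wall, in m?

3.70 m

K_a = 0.2596. P_a = ½ K_a γ H² ⇒ H = √(2P_a/(K_a γ)).
H = √(2×35/(0.2596×19.7)) = 3.700 m.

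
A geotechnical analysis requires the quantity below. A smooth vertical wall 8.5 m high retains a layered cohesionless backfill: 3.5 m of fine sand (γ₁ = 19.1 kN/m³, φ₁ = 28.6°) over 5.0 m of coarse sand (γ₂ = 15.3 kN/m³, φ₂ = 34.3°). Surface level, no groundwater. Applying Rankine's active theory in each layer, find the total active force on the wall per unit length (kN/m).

188 kN/m

K_a1 = tan²(45°−28.6°/2) = 0.3525; K_a2 = tan²(45°−34.3°/2) = 0.2792.
Layer 1: σ at base = K_a1 γ₁ h₁ = 23.57 kPa; P₁ = ½×23.57×3.5 = 41.24.
Layer 2: σ_v at top = γ₁h₁ = 66.85; σ_h top = K_a2×66.85 = 18.66; σ_h base = K_a2×(66.85+15.3×5.0) = 40.02.
P₂ = ½(18.66+40.02)×5.0 = 146.7. Total P_a = 41.24+146.7 = 187.9 kN/m.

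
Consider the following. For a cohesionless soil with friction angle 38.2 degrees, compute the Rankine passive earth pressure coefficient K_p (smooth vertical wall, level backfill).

4.24

K_p = (1 + sin φ)/(1 − sin φ) = tan²(45° + 38.2°/2) = 4.241.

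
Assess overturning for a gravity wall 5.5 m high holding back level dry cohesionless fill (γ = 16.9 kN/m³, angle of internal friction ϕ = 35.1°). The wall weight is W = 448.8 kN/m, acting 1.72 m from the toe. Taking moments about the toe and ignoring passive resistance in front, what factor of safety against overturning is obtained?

K_a = tan²(45° − 35.1°/2) = 0.2698.
P_a = ½K_aγH² = 0.5×0.2698×16.9×5.5² = 68.97 kN/m, acting at H/3 = 1.833 m above the base.
Overturning moment M_o = P_a × H/3 = 68.97 × 1.833 = 126.5.
Resisting moment M_r = W × 1.72 = 448.8 × 1.72 = 771.9.
FS_overturning = M_r/M_o = 771.9/126.5 = 6.105.

6.10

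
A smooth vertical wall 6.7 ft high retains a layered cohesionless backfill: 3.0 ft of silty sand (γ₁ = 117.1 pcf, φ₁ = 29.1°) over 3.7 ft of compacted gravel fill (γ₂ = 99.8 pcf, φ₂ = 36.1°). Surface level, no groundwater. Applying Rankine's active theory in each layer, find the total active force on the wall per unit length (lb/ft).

695 lb/ft

K_a1 = tan²(45°−29.1°/2) = 0.3456; K_a2 = tan²(45°−36.1°/2) = 0.2585.
Layer 1: σ at base = K_a1 γ₁ h₁ = 121.4 psf; P₁ = ½×121.4×3.0 = 182.1.
Layer 2: σ_v at top = γ₁h₁ = 351.3; σ_h top = K_a2×351.3 = 90.81; σ_h base = K_a2×(351.3+99.8×3.7) = 186.3.
P₂ = ½(90.81+186.3)×3.7 = 512.6. Total P_a = 182.1+512.6 = 694.7 lb/ft.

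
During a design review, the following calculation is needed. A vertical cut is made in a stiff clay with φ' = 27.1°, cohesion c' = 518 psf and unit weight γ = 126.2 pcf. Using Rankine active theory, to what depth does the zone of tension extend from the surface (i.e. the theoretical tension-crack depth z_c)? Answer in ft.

K_a = tan²(45° − 27.1°/2) = 0.3741; √K_a = 0.6116.
The active pressure is zero where K_a γ z = 2c√K_a, so z_c = 2c/(γ√K_a) = 2×518/(126.2×0.6116) = 13.42 ft.

13.4 ft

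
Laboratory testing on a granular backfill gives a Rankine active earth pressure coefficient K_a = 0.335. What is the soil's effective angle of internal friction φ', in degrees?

K_a = tan²(45° − φ/2) ⇒ 45° − φ/2 = arctan(√0.335) = 30.06°.
φ = 2(45° − 30.06°) = 29.88°.

29.9°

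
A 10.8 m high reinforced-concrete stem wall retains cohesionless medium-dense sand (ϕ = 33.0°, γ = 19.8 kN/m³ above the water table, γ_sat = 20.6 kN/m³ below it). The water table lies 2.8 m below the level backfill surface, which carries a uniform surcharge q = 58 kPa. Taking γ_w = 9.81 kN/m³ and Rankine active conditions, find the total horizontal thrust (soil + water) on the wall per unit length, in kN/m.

K_a = tan²(45° − φ/2) = 0.2948.
γ' = 20.6 − 9.81 = 10.79 kN/m³. h₂ = H − d_w = 8.0 m.
σ'_h: at surface K_a·q = 17.10; at WT K_a(q+γd_w) = 33.44; at base K_a(q+γd_w+γ'h₂) = 58.89 kPa.
P₁ = ½(17.10+33.44)×2.8 = 70.76; P₂ = ½(33.44+58.89)×8.0 = 369.3; P_w = ½γ_w h₂² = 313.9.
Total = 70.76+369.3+313.9 = 754.0 kN/m.

754 kN/m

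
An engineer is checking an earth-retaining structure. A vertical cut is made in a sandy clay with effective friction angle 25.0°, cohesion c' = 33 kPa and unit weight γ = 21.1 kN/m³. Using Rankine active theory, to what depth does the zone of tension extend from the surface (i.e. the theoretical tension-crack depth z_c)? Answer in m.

K_a = tan²(45° − 25.0°/2) = 0.4059; √K_a = 0.6371.
The active pressure is zero where K_a γ z = 2c√K_a, so z_c = 2c/(γ√K_a) = 2×33/(21.1×0.6371) = 4.910 m.

4.91 m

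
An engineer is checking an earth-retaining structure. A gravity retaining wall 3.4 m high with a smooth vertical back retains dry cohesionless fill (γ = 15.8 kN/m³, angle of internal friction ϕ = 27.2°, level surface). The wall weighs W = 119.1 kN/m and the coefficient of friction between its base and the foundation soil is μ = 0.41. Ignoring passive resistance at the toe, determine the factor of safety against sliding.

1.44

K_a = tan²(45° − 27.2°/2) = 0.3726.
P_a = ½K_aγH² = 0.5×0.3726×15.8×3.4² = 34.03 kN/m, acting at H/3 = 1.133 m above the base.
FS_sliding = μW / P_a = 0.41×119.1 / 34.03 = 1.435.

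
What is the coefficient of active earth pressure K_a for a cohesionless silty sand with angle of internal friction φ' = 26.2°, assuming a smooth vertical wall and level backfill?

K_a = (1 − sin φ)/(1 + sin φ) = (1 − sin 26.2°)/(1 + sin 26.2°) = 0.3874.

0.387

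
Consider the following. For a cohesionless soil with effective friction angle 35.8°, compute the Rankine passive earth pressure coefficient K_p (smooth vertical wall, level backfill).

3.82

K_p = (1 + sin φ)/(1 − sin φ) = tan²(45° + 35.8°/2) = 3.819.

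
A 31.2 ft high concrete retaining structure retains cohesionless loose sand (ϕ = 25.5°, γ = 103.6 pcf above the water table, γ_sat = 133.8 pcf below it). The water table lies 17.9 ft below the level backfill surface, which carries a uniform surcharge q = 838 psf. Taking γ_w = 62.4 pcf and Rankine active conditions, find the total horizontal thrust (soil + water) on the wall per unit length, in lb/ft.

K_a = tan²(45° − φ/2) = 0.3981.
γ' = 133.8 − 62.4 = 71.40 pcf. h₂ = H − d_w = 13.3 ft.
σ'_h: at surface K_a·q = 333.6; at WT K_a(q+γd_w) = 1072; at base K_a(q+γd_w+γ'h₂) = 1450 psf.
P₁ = ½(333.6+1072)×17.9 = 12580; P₂ = ½(1072+1450)×13.3 = 16770; P_w = ½γ_w h₂² = 5519.
Total = 12580+16770+5519 = 34870 lb/ft.

34900 lb/ft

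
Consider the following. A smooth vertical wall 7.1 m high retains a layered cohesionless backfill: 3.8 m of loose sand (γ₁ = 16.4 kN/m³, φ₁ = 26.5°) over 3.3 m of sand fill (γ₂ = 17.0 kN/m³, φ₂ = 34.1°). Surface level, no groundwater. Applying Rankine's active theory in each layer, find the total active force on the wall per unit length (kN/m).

129 kN/m

K_a1 = tan²(45°−26.5°/2) = 0.3829; K_a2 = tan²(45°−34.1°/2) = 0.2815.
Layer 1: σ at base = K_a1 γ₁ h₁ = 23.86 kPa; P₁ = ½×23.86×3.8 = 45.34.
Layer 2: σ_v at top = γ₁h₁ = 62.32; σ_h top = K_a2×62.32 = 17.54; σ_h base = K_a2×(62.32+17.0×3.3) = 33.34.
P₂ = ½(17.54+33.34)×3.3 = 83.96. Total P_a = 45.34+83.96 = 129.3 kN/m.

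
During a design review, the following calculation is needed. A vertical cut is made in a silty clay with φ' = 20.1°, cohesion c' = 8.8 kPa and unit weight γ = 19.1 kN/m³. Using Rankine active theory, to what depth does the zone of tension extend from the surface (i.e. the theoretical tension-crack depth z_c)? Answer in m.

K_a = tan²(45° − 20.1°/2) = 0.4885; √K_a = 0.6989.
The active pressure is zero where K_a γ z = 2c√K_a, so z_c = 2c/(γ√K_a) = 2×8.8/(19.1×0.6989) = 1.318 m.

1.32 m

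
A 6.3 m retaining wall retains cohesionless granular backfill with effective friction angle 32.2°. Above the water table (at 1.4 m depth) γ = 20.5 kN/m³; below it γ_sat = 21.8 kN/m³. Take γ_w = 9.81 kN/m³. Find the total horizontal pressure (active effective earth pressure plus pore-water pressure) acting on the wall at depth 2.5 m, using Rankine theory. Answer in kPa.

23.6 kPa

K_a = (1 − sin φ)/(1 + sin φ) = 0.3047.
γ' = 21.8 − 9.81 = 11.99 kN/m³.
Effective vertical stress at 2.5 m: σ'_v = 20.5×1.4 + 11.99×1.10 = 41.89 kPa.
σ'_h = K_a σ'_v = 0.3047 × 41.89 = 12.77 kPa; u = γ_w × 1.10 = 10.79 kPa.
Total σ_h = 12.77 + 10.79 = 23.56 kPa.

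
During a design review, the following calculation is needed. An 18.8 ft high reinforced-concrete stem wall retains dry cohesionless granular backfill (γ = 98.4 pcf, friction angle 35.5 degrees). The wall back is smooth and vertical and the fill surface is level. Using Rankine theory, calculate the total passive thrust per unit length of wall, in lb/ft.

65600 lb/ft

K_p = tan²(45° + φ/2) = 3.770.
P_p = ½ K_p γ H² = 0.5 × 3.770 × 98.4 × 18.8² = 65560 lb/ft.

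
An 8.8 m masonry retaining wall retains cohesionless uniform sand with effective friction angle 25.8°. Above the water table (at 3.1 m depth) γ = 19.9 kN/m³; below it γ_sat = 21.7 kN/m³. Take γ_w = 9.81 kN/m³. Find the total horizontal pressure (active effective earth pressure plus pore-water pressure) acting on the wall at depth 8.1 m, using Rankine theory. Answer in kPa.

K_a = (1 − sin φ)/(1 + sin φ) = 0.3935.
γ' = 21.7 − 9.81 = 11.89 kN/m³.
Effective vertical stress at 8.1 m: σ'_v = 19.9×3.1 + 11.89×5.00 = 121.1 kPa.
σ'_h = K_a σ'_v = 0.3935 × 121.1 = 47.67 kPa; u = γ_w × 5.00 = 49.05 kPa.
Total σ_h = 47.67 + 49.05 = 96.72 kPa.

96.7 kPa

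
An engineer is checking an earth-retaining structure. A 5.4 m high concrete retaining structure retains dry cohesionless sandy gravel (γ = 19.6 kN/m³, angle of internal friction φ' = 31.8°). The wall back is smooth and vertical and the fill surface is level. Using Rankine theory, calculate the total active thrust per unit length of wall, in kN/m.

K_a = tan²(45° − φ/2) = 0.3098.
P_a = ½ K_a γ H² = 0.5 × 0.3098 × 19.6 × 5.4² = 88.53 kN/m.

88.5 kN/m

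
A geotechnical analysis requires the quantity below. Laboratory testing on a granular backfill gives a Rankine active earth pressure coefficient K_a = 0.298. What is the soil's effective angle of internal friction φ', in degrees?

K_a = tan²(45° − φ/2) ⇒ 45° − φ/2 = arctan(√0.298) = 28.63°.
φ = 2(45° − 28.63°) = 32.74°.

32.7°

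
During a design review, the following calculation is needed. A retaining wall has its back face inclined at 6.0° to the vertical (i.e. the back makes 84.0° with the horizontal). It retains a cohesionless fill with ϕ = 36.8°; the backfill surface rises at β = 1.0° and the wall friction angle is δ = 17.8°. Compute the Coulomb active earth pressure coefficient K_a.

0.275

K_a = sin²(α+φ) / [sin²α · sin(α−δ) · (1 + √{sin(φ+δ)sin(φ−β) / (sin(α−δ)sin(α+β))})²].
With α = 84.0°, φ = 36.8°, δ = 17.8°, β = 1.0°: K_a = 0.2745.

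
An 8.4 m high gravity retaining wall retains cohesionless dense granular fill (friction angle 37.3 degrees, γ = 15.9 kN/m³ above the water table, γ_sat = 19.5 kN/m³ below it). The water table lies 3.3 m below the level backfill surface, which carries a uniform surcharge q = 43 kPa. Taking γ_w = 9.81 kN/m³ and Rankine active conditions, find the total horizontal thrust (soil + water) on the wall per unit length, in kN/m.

K_a = tan²(45° − φ/2) = 0.2453.
γ' = 19.5 − 9.81 = 9.690 kN/m³. h₂ = H − d_w = 5.1 m.
σ'_h: at surface K_a·q = 10.55; at WT K_a(q+γd_w) = 23.42; at base K_a(q+γd_w+γ'h₂) = 35.55 kPa.
P₁ = ½(10.55+23.42)×3.3 = 56.05; P₂ = ½(23.42+35.55)×5.1 = 150.4; P_w = ½γ_w h₂² = 127.6.
Total = 56.05+150.4+127.6 = 334.0 kN/m.

334 kN/m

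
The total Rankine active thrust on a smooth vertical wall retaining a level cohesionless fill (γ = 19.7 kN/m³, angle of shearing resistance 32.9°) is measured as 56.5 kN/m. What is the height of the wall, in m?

4.40 m

K_a = 0.2960. P_a = ½ K_a γ H² ⇒ H = √(2P_a/(K_a γ)).
H = √(2×56.5/(0.2960×19.7)) = 4.402 m.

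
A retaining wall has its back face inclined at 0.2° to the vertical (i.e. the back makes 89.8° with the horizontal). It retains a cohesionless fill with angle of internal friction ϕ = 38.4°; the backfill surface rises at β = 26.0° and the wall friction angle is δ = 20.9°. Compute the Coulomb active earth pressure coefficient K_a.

K_a = sin²(α+φ) / [sin²α · sin(α−δ) · (1 + √{sin(φ+δ)sin(φ−β) / (sin(α−δ)sin(α+β))})²].
With α = 89.8°, φ = 38.4°, δ = 20.9°, β = 26.0°: K_a = 0.3068.

0.307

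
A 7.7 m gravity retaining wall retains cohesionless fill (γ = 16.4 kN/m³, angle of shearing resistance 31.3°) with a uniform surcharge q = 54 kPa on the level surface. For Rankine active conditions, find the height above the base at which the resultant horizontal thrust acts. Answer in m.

K_a = 0.3162.
Triangular part P₁ = ½K_aγH² = 153.7 at H/3 = 2.567 m; rectangular part P₂ = K_a q H = 131.5 at H/2 = 3.850 m.
ȳ = (P₁·2.567 + P₂·3.850)/(P₁+P₂) = 3.158 m.

3.16 m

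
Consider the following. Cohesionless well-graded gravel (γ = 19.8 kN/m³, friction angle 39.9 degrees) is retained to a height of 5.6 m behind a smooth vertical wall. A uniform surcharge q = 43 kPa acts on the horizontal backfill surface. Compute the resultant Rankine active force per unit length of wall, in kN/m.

K_a = tan²(45° − φ/2) = 0.2184.
Soil triangle: ½ K_a γ H² = 0.5×0.2184×19.8×5.6² = 67.82 kN/m.
Surcharge rectangle: K_a q H = 0.2184×43×5.6 = 52.60 kN/m.
Total = 67.82 + 52.60 = 120.4 kN/m.

120 kN/m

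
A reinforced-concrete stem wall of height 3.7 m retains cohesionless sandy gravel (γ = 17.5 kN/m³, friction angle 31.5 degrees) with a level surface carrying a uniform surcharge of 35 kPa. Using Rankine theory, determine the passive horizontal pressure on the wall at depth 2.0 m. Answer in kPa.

223 kPa

K_p = (1 + sin φ)/(1 − sin φ) = 3.188.
σ_v = γz + q = 17.5 × 2.0 + 35 = 70.00 kPa.
σ_h = K_p σ_v = 3.188 × 70.00 = 223.2 kPa.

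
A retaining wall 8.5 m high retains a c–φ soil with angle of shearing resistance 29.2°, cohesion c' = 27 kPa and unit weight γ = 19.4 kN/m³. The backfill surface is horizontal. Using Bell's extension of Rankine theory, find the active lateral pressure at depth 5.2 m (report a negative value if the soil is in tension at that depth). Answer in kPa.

K_a = (1 − sin φ)/(1 + sin φ) = 0.3442.
σ_a = K_a γ z − 2c√K_a = 0.3442×19.4×5.2 − 2×27×0.5867 = 3.043 kPa.

3.04 kPa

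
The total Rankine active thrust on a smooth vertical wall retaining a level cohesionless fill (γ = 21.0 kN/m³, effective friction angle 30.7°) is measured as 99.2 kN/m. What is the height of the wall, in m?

5.40 m

K_a = 0.3240. P_a = ½ K_a γ H² ⇒ H = √(2P_a/(K_a γ)).
H = √(2×99.2/(0.3240×21.0)) = 5.400 m.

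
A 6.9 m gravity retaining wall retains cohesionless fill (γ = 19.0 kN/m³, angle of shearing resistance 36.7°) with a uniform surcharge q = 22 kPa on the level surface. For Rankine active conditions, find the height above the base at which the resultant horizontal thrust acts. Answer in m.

K_a = 0.2519.
Triangular part P₁ = ½K_aγH² = 113.9 at H/3 = 2.300 m; rectangular part P₂ = K_a q H = 38.23 at H/2 = 3.450 m.
ȳ = (P₁·2.300 + P₂·3.450)/(P₁+P₂) = 2.589 m.

2.59 m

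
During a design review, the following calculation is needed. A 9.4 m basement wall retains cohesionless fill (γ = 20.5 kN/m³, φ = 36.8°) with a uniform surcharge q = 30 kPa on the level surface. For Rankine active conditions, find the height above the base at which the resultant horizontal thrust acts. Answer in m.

3.51 m

K_a = 0.2508.
Triangular part P₁ = ½K_aγH² = 227.1 at H/3 = 3.133 m; rectangular part P₂ = K_a q H = 70.72 at H/2 = 4.700 m.
ȳ = (P₁·3.133 + P₂·4.700)/(P₁+P₂) = 3.505 m.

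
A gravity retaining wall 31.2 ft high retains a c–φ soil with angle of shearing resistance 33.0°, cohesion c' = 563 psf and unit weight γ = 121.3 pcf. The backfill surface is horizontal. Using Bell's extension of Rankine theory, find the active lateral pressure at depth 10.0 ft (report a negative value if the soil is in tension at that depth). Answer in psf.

K_a = (1 − sin φ)/(1 + sin φ) = 0.2948.
σ_a = K_a γ z − 2c√K_a = 0.2948×121.3×10.0 − 2×563×0.5430 = -253.8 psf.

-254 psf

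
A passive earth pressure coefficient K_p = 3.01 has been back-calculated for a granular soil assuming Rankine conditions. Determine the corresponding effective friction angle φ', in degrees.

K_p = (1+sin φ)/(1−sin φ) ⇒ sin φ = (K_p − 1)/(K_p + 1) = 0.5012.
φ = arcsin(0.5012) = 30.08°.

30.1°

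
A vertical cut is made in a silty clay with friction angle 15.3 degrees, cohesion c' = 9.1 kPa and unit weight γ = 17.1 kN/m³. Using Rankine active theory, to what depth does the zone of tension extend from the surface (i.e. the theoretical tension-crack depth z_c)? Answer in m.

1.39 m

K_a = tan²(45° − 15.3°/2) = 0.5824; √K_a = 0.7632.
The active pressure is zero where K_a γ z = 2c√K_a, so z_c = 2c/(γ√K_a) = 2×9.1/(17.1×0.7632) = 1.395 m.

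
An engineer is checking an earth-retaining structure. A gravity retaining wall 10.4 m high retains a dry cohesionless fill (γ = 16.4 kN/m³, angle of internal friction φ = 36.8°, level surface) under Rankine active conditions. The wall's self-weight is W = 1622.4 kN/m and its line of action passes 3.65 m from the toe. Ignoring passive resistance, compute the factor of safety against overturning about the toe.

7.68

K_a = tan²(45° − 36.8°/2) = 0.2508.
P_a = ½K_aγH² = 0.5×0.2508×16.4×10.4² = 222.4 kN/m, acting at H/3 = 3.467 m above the base.
Overturning moment M_o = P_a × H/3 = 222.4 × 3.467 = 771.0.
Resisting moment M_r = W × 3.65 = 1622.4 × 3.65 = 5922.
FS_overturning = M_r/M_o = 5922/771.0 = 7.681.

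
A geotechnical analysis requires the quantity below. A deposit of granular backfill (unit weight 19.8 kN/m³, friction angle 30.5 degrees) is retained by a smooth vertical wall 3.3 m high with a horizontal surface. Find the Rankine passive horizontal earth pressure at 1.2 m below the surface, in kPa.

72.7 kPa

K_p = (1 + sin φ)/(1 − sin φ) = 3.061.
σ_h = K_p γ z = 3.061 × 19.8 × 1.2 = 72.73 kPa.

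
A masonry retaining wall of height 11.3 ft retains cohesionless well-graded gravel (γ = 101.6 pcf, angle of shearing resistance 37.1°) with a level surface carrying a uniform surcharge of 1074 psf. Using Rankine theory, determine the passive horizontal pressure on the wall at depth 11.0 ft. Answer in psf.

8850 psf

K_p = (1 + sin φ)/(1 − sin φ) = 4.040.
σ_v = γz + q = 101.6 × 11.0 + 1074 = 2192 psf.
σ_h = K_p σ_v = 4.040 × 2192 = 8855 psf.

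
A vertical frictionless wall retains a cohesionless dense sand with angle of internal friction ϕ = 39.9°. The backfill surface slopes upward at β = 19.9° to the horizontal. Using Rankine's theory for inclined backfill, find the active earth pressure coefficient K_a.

0.251

K_a = cos β · (cos β − √(cos²β − cos²φ)) / (cos β + √(cos²β − cos²φ)).
cos β = 0.9403, cos φ = 0.7672, √(cos²β − cos²φ) = 0.5437.
K_a = 0.9403 × (0.9403 − 0.5437)/(0.9403 + 0.5437) = 0.2513.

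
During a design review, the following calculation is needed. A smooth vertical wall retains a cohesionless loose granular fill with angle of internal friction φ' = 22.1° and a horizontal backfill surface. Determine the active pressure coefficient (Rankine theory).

K_a = (1 − sin φ)/(1 + sin φ) = (1 − sin 22.1°)/(1 + sin 22.1°) = 0.4533.

0.453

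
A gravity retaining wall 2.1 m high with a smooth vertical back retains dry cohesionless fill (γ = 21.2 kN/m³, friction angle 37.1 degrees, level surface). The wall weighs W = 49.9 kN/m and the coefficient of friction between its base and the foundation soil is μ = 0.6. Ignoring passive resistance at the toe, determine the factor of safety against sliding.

2.59

K_a = tan²(45° − 37.1°/2) = 0.2475.
P_a = ½K_aγH² = 0.5×0.2475×21.2×2.1² = 11.57 kN/m, acting at H/3 = 0.7000 m above the base.
FS_sliding = μW / P_a = 0.6×49.9 / 11.57 = 2.588.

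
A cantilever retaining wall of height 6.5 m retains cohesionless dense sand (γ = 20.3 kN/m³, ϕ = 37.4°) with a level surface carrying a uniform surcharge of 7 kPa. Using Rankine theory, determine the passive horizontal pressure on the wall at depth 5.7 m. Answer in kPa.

502 kPa

K_p = (1 + sin φ)/(1 − sin φ) = 4.094.
σ_v = γz + q = 20.3 × 5.7 + 7 = 122.7 kPa.
σ_h = K_p σ_v = 4.094 × 122.7 = 502.4 kPa.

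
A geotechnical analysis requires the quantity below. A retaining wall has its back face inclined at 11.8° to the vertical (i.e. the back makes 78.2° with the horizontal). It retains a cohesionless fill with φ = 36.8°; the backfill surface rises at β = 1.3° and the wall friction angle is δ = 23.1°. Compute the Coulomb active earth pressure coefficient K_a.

K_a = sin²(α+φ) / [sin²α · sin(α−δ) · (1 + √{sin(φ+δ)sin(φ−β) / (sin(α−δ)sin(α+β))})²].
With α = 78.2°, φ = 36.8°, δ = 23.1°, β = 1.3°: K_a = 0.3265.

0.326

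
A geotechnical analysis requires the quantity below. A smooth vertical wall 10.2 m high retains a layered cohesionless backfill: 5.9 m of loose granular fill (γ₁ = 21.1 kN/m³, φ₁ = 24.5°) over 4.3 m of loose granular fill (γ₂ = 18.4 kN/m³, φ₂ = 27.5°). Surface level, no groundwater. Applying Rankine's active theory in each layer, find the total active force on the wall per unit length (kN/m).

K_a1 = tan²(45°−24.5°/2) = 0.4137; K_a2 = tan²(45°−27.5°/2) = 0.3682.
Layer 1: σ at base = K_a1 γ₁ h₁ = 51.51 kPa; P₁ = ½×51.51×5.9 = 151.9.
Layer 2: σ_v at top = γ₁h₁ = 124.5; σ_h top = K_a2×124.5 = 45.84; σ_h base = K_a2×(124.5+18.4×4.3) = 74.97.
P₂ = ½(45.84+74.97)×4.3 = 259.8. Total P_a = 151.9+259.8 = 411.7 kN/m.

412 kN/m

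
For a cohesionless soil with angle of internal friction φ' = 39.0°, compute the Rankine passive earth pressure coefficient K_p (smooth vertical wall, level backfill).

4.40

K_p = (1 + sin φ)/(1 − sin φ) = tan²(45° + 39.0°/2) = 4.395.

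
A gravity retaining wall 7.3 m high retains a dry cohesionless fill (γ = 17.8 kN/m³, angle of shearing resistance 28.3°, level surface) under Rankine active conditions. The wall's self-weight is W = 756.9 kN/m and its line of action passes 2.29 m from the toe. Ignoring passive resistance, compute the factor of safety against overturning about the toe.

K_a = tan²(45° − 28.3°/2) = 0.3568.
P_a = ½K_aγH² = 0.5×0.3568×17.8×7.3² = 169.2 kN/m, acting at H/3 = 2.433 m above the base.
Overturning moment M_o = P_a × H/3 = 169.2 × 2.433 = 411.7.
Resisting moment M_r = W × 2.29 = 756.9 × 2.29 = 1733.
FS_overturning = M_r/M_o = 1733/411.7 = 4.210.

4.21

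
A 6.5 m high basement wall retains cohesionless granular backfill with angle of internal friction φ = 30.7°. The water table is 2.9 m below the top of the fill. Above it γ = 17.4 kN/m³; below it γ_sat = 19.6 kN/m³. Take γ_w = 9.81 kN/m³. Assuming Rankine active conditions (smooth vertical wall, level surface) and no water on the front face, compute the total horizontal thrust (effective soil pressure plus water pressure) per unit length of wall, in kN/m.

167 kN/m

K_a = tan²(45° − φ/2) = 0.3240.
γ' = 19.6 − 9.81 = 9.790 kN/m³. Depth below WT = 3.6 m.
σ'_h at WT = K_a γ d_w = 16.35 kPa; at base = 16.35 + K_a γ' × 3.6 = 27.77 kPa.
P₁ (0–2.9 m) = ½×16.35×2.9 = 23.71. P₂ (2.9–6.5 m) = ½(16.35+27.77)×3.6 = 79.42.
P_w = ½ γ_w h₂² = 0.5×9.81×3.6² = 63.57. Total = 23.71+79.42+63.57 = 166.7 kN/m.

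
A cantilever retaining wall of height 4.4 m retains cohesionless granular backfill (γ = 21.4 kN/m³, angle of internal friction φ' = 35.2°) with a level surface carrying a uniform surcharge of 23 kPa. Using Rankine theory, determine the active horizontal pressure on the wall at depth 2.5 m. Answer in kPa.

20.6 kPa

K_a = (1 − sin φ)/(1 + sin φ) = 0.2687.
σ_v = γz + q = 21.4 × 2.5 + 23 = 76.50 kPa.
σ_h = K_a σ_v = 0.2687 × 76.50 = 20.55 kPa.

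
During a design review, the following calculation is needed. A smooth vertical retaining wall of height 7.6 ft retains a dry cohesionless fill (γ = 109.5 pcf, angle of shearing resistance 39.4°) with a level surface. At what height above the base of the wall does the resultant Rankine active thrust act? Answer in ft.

2.53 ft

K_a = 0.2234.
The pressure distribution is triangular, so the resultant acts at H/3 above the base = 7.6/3 = 2.533 ft.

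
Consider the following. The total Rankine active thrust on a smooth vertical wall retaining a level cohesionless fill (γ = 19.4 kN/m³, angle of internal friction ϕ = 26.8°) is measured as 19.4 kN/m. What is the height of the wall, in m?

2.30 m

K_a = 0.3785. P_a = ½ K_a γ H² ⇒ H = √(2P_a/(K_a γ)).
H = √(2×19.4/(0.3785×19.4)) = 2.299 m.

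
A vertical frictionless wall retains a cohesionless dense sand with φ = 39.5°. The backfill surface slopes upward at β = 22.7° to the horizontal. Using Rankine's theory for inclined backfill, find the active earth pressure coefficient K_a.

0.269

K_a = cos β · (cos β − √(cos²β − cos²φ)) / (cos β + √(cos²β − cos²φ)).
cos β = 0.9225, cos φ = 0.7716, √(cos²β − cos²φ) = 0.5056.
K_a = 0.9225 × (0.9225 − 0.5056)/(0.9225 + 0.5056) = 0.2693.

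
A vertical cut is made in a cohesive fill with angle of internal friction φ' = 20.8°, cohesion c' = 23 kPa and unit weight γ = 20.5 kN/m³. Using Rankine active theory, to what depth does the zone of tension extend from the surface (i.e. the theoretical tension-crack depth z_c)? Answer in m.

3.25 m

K_a = tan²(45° − 20.8°/2) = 0.4759; √K_a = 0.6899.
The active pressure is zero where K_a γ z = 2c√K_a, so z_c = 2c/(γ√K_a) = 2×23/(20.5×0.6899) = 3.253 m.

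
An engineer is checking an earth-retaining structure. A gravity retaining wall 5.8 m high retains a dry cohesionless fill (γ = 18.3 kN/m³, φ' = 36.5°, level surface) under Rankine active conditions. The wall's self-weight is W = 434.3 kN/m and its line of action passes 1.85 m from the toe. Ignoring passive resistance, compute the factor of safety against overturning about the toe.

K_a = tan²(45° − 36.5°/2) = 0.2541.
P_a = ½K_aγH² = 0.5×0.2541×18.3×5.8² = 78.20 kN/m, acting at H/3 = 1.933 m above the base.
Overturning moment M_o = P_a × H/3 = 78.20 × 1.933 = 151.2.
Resisting moment M_r = W × 1.85 = 434.3 × 1.85 = 803.5.
FS_overturning = M_r/M_o = 803.5/151.2 = 5.314.

5.31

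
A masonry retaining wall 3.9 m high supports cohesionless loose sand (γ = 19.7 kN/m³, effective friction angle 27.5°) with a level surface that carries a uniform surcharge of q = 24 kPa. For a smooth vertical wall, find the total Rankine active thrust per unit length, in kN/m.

89.6 kN/m

K_a = tan²(45° − φ/2) = 0.3682.
Soil triangle: ½ K_a γ H² = 0.5×0.3682×19.7×3.9² = 55.17 kN/m.
Surcharge rectangle: K_a q H = 0.3682×24×3.9 = 34.47 kN/m.
Total = 55.17 + 34.47 = 89.63 kN/m.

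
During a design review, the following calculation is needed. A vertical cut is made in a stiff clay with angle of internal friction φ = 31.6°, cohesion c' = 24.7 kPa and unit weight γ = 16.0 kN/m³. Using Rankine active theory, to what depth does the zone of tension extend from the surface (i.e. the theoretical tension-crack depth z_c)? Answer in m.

K_a = tan²(45° − 31.6°/2) = 0.3123; √K_a = 0.5589.
The active pressure is zero where K_a γ z = 2c√K_a, so z_c = 2c/(γ√K_a) = 2×24.7/(16.0×0.5589) = 5.524 m.

5.52 m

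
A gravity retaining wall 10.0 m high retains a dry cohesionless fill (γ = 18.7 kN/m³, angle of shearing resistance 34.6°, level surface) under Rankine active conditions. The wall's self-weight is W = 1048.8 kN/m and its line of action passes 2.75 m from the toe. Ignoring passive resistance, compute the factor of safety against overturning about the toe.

3.36

K_a = tan²(45° − 34.6°/2) = 0.2756.
P_a = ½K_aγH² = 0.5×0.2756×18.7×10.0² = 257.7 kN/m, acting at H/3 = 3.333 m above the base.
Overturning moment M_o = P_a × H/3 = 257.7 × 3.333 = 859.1.
Resisting moment M_r = W × 2.75 = 1048.8 × 2.75 = 2884.
FS_overturning = M_r/M_o = 2884/859.1 = 3.357.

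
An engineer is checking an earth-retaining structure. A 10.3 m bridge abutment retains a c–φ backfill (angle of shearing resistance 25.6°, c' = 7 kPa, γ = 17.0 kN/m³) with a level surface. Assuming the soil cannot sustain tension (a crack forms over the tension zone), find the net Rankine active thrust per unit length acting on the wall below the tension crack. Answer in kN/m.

273 kN/m

K_a = 0.3966; √K_a = 0.6297.
Tension-crack depth z_c = 2c/(γ√K_a) = 2×7/(17.0×0.6297) = 1.308 m.
σ_a at base = K_a γ H − 2c√K_a = 0.3966×17.0×10.3 − 2×7×0.6297 = 60.62 kPa.
P_a = ½ × 60.62 × (H − z_c) = 0.5×60.62×8.992 = 272.6 kN/m.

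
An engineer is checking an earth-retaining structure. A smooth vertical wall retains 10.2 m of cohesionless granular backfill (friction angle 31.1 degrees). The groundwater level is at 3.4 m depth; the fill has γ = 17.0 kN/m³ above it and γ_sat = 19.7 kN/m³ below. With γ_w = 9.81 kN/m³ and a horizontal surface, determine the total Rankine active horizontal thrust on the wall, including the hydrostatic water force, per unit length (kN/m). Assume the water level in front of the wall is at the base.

456 kN/m

K_a = tan²(45° − φ/2) = 0.3188.
γ' = 19.7 − 9.81 = 9.890 kN/m³. Depth below WT = 6.8 m.
σ'_h at WT = K_a γ d_w = 18.43 kPa; at base = 18.43 + K_a γ' × 6.8 = 39.87 kPa.
P₁ (0–3.4 m) = ½×18.43×3.4 = 31.33. P₂ (3.4–10.2 m) = ½(18.43+39.87)×6.8 = 198.2.
P_w = ½ γ_w h₂² = 0.5×9.81×6.8² = 226.8. Total = 31.33+198.2+226.8 = 456.3 kN/m.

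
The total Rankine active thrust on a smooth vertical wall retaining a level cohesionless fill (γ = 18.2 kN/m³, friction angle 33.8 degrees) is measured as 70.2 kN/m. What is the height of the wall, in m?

K_a = 0.2851. P_a = ½ K_a γ H² ⇒ H = √(2P_a/(K_a γ)).
H = √(2×70.2/(0.2851×18.2)) = 5.202 m.

5.20 m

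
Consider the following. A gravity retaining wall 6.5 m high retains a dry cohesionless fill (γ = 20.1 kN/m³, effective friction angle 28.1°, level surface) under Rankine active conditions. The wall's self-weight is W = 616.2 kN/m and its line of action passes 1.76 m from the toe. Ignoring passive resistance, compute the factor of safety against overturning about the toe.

K_a = tan²(45° − 28.1°/2) = 0.3596.
P_a = ½K_aγH² = 0.5×0.3596×20.1×6.5² = 152.7 kN/m, acting at H/3 = 2.167 m above the base.
Overturning moment M_o = P_a × H/3 = 152.7 × 2.167 = 330.8.
Resisting moment M_r = W × 1.76 = 616.2 × 1.76 = 1085.
FS_overturning = M_r/M_o = 1085/330.8 = 3.278.

3.28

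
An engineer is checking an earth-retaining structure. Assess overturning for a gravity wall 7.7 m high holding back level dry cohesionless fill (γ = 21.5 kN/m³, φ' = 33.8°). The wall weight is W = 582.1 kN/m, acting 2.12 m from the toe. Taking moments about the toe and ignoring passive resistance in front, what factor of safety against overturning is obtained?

2.65

K_a = tan²(45° − 33.8°/2) = 0.2851.
P_a = ½K_aγH² = 0.5×0.2851×21.5×7.7² = 181.7 kN/m, acting at H/3 = 2.567 m above the base.
Overturning moment M_o = P_a × H/3 = 181.7 × 2.567 = 466.4.
Resisting moment M_r = W × 2.12 = 582.1 × 2.12 = 1234.
FS_overturning = M_r/M_o = 1234/466.4 = 2.646.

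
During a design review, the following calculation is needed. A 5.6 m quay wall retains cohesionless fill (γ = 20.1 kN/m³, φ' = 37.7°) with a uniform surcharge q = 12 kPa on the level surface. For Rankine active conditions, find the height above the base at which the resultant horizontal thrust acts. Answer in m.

K_a = 0.2411.
Triangular part P₁ = ½K_aγH² = 75.97 at H/3 = 1.867 m; rectangular part P₂ = K_a q H = 16.20 at H/2 = 2.800 m.
ȳ = (P₁·1.867 + P₂·2.800)/(P₁+P₂) = 2.031 m.

2.03 m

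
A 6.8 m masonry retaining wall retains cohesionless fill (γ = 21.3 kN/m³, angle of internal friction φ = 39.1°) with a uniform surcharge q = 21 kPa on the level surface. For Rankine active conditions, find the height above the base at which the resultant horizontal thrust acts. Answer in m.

2.52 m

K_a = 0.2265.
Triangular part P₁ = ½K_aγH² = 111.5 at H/3 = 2.267 m; rectangular part P₂ = K_a q H = 32.34 at H/2 = 3.400 m.
ȳ = (P₁·2.267 + P₂·3.400)/(P₁+P₂) = 2.521 m.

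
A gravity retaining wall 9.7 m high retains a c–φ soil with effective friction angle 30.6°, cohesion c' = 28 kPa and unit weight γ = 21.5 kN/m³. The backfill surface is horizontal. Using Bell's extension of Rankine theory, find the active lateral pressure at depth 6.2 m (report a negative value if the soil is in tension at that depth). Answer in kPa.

K_a = (1 − sin φ)/(1 + sin φ) = 0.3253.
σ_a = K_a γ z − 2c√K_a = 0.3253×21.5×6.2 − 2×28×0.5704 = 11.43 kPa.

11.4 kPa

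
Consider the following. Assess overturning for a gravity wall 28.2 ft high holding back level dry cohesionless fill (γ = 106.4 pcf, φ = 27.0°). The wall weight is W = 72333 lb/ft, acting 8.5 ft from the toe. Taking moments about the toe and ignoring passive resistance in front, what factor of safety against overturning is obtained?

K_a = tan²(45° − 27.0°/2) = 0.3755.
P_a = ½K_aγH² = 0.5×0.3755×106.4×28.2² = 15890 lb/ft, acting at H/3 = 9.400 ft above the base.
Overturning moment M_o = P_a × H/3 = 15890 × 9.400 = 149300.
Resisting moment M_r = W × 8.5 = 72333 × 8.5 = 614800.
FS_overturning = M_r/M_o = 614800/149300 = 4.117.

4.12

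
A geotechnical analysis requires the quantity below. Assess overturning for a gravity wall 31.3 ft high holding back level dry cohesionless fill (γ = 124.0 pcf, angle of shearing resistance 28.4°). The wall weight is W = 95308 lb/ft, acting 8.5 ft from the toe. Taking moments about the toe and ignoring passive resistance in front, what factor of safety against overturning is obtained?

3.60

K_a = tan²(45° − 28.4°/2) = 0.3554.
P_a = ½K_aγH² = 0.5×0.3554×124.0×31.3² = 21580 lb/ft, acting at H/3 = 10.43 ft above the base.
Overturning moment M_o = P_a × H/3 = 21580 × 10.43 = 225200.
Resisting moment M_r = W × 8.5 = 95308 × 8.5 = 810100.
FS_overturning = M_r/M_o = 810100/225200 = 3.597.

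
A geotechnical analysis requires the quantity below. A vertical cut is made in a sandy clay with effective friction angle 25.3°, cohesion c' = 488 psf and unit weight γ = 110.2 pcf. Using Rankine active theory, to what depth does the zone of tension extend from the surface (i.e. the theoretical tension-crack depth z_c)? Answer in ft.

K_a = tan²(45° − 25.3°/2) = 0.4012; √K_a = 0.6334.
The active pressure is zero where K_a γ z = 2c√K_a, so z_c = 2c/(γ√K_a) = 2×488/(110.2×0.6334) = 13.98 ft.

14.0 ft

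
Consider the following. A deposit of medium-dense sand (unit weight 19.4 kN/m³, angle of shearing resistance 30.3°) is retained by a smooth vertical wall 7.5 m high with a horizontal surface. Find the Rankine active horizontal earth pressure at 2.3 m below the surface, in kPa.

K_a = (1 − sin φ)/(1 + sin φ) = 0.3293.
σ_h = K_a γ z = 0.3293 × 19.4 × 2.3 = 14.69 kPa.

14.7 kPa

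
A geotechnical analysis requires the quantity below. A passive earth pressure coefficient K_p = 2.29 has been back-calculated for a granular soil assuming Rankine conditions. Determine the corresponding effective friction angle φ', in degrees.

K_p = (1+sin φ)/(1−sin φ) ⇒ sin φ = (K_p − 1)/(K_p + 1) = 0.3921.
φ = arcsin(0.3921) = 23.09°.

23.1°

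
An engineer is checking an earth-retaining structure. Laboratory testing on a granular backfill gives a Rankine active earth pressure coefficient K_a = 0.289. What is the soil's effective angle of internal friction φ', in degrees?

K_a = tan²(45° − φ/2) ⇒ 45° − φ/2 = arctan(√0.289) = 28.26°.
φ = 2(45° − 28.26°) = 33.48°.

33.5°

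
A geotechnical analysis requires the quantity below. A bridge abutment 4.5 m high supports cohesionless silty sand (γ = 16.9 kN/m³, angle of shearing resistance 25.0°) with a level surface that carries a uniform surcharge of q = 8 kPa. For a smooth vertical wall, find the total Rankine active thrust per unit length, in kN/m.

84.1 kN/m

K_a = tan²(45° − φ/2) = 0.4059.
Soil triangle: ½ K_a γ H² = 0.5×0.4059×16.9×4.5² = 69.45 kN/m.
Surcharge rectangle: K_a q H = 0.4059×8×4.5 = 14.61 kN/m.
Total = 69.45 + 14.61 = 84.06 kN/m.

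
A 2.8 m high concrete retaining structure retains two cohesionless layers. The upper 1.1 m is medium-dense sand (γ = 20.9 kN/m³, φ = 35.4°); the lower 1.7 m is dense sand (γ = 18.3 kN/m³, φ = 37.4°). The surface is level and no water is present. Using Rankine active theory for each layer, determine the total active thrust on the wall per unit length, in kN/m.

K_a1 = tan²(45°−35.4°/2) = 0.2664; K_a2 = tan²(45°−37.4°/2) = 0.2443.
Layer 1: σ at base = K_a1 γ₁ h₁ = 6.125 kPa; P₁ = ½×6.125×1.1 = 3.368.
Layer 2: σ_v at top = γ₁h₁ = 22.99; σ_h top = K_a2×22.99 = 5.616; σ_h base = K_a2×(22.99+18.3×1.7) = 13.21.
P₂ = ½(5.616+13.21)×1.7 = 16.01. Total P_a = 3.368+16.01 = 19.37 kN/m.

19.4 kN/m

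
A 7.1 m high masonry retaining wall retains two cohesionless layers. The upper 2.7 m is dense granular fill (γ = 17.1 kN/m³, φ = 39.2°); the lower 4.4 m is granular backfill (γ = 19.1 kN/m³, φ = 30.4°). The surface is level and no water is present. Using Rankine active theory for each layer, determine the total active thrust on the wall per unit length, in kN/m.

K_a1 = tan²(45°−39.2°/2) = 0.2255; K_a2 = tan²(45°−30.4°/2) = 0.3280.
Layer 1: σ at base = K_a1 γ₁ h₁ = 10.41 kPa; P₁ = ½×10.41×2.7 = 14.05.
Layer 2: σ_v at top = γ₁h₁ = 46.17; σ_h top = K_a2×46.17 = 15.14; σ_h base = K_a2×(46.17+19.1×4.4) = 42.71.
P₂ = ½(15.14+42.71)×4.4 = 127.3. Total P_a = 14.05+127.3 = 141.3 kN/m.

141 kN/m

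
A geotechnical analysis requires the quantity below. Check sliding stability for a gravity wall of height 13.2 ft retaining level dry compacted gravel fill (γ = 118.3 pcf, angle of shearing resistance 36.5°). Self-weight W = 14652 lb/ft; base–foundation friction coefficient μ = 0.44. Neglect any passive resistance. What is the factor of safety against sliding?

K_a = tan²(45° − 36.5°/2) = 0.2541.
P_a = ½K_aγH² = 0.5×0.2541×118.3×13.2² = 2618 lb/ft, acting at H/3 = 4.400 ft above the base.
FS_sliding = μW / P_a = 0.44×14652 / 2618 = 2.462.

2.46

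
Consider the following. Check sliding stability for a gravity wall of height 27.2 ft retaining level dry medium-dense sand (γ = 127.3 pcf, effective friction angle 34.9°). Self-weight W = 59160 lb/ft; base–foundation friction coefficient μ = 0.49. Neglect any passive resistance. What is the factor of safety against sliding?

K_a = tan²(45° − 34.9°/2) = 0.2721.
P_a = ½K_aγH² = 0.5×0.2721×127.3×27.2² = 12820 lb/ft, acting at H/3 = 9.067 ft above the base.
FS_sliding = μW / P_a = 0.49×59160 / 12820 = 2.262.

2.26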